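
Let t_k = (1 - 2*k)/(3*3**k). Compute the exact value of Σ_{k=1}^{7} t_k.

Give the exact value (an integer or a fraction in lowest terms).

Ratio r(k) = (2*k + 1)/(3*(2*k - 1)).
Normal form (A,B,C) = (1/3, 1, k - 1/2).
Solve (1/3)·f(k+1) − (1)·f(k) = k - 1/2.
deg f ≤ 1 (via 0,0,1).
Match coefficients ⇒ f(k) = -3*k/2.
R(k) = B(k−1)·f(k)/C(k) = -3*k/(2*k - 1); s_k = R·t_k = k/3**k.
Check: Δs_k = (1 - 2*k)/(3*3**k). ✓
Sum = s_(8) − s_(1); s_(8) = 8/6561, s_(1) = 1/3 ⇒ -2179/6561.

Σ = -2179/6561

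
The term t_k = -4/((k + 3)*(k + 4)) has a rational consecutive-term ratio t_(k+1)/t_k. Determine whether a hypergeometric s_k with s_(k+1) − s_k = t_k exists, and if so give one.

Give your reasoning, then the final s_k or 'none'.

s_k = -4*k/(3*k + 9)

t_(k+1)/t_k = (k + 3)/(k + 5).
A = k + 3, B = k + 5, C = 1.
Key eq: (k + 3)·f(k+1) = (k + 4)·f(k) + (1).
From deg A=1, deg B=1, deg C=0: d=1.
Match coefficients ⇒ f(k) = k/3.
R(k) = B(k−1)·f(k)/C(k) = k*(k + 4)/3; s_k = R·t_k = -4*k/(3*k + 9).
s_(k+1) − s_k = -4/(k**2 + 7*k + 12) = t_k.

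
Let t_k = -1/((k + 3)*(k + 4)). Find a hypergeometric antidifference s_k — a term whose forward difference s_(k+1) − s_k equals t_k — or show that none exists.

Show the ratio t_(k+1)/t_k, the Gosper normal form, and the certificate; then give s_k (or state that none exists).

s_k = -k/(3*k + 9)

r(k) = (k + 3)/(k + 5) after simplifying.
Factor: A=k + 3; B=k + 5; C=1.
Set up (k + 3)·f(k+1) − (k + 4)·f(k) − (1) = 0.
Degrees (1,1,0) ⇒ d ≤ 1.
Solve for f: f(k) = k/3 (degree 1 ≤ 1).
So s_k = (B(k−1)f/C)·t_k = (k*(k + 4)/3)·t_k = -k/(3*k + 9).
Δs = -1/(k**2 + 7*k + 12), as required.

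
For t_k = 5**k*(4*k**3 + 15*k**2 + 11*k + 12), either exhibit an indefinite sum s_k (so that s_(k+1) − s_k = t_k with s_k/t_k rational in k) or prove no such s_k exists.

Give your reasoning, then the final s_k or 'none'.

s_k = 5**k*(k**3 - k + 3)

Ratio r(k) = 5*(4*k**3 + 27*k**2 + 53*k + 42)/(4*k**3 + 15*k**2 + 11*k + 12).
Normal form (A,B,C) = (5, 1, k**3 + 15*k**2/4 + 11*k/4 + 3).
Need (5)·f(k+1) − (1)·f(k) = k**3 + 15*k**2/4 + 11*k/4 + 3.
Degrees (0,0,3) ⇒ d ≤ 3.
Solving with deg f ≤ 3: f(k) = (k**3 - k + 3)/4.
So s_k = (B(k−1)f/C)·t_k = ((k**3 - k + 3)/(4*k**3 + 15*k**2 + 11*k + 12))·t_k = 5**k*(k**3 - k + 3).
s_(k+1) − s_k = 5**k*(-k**3 - 4*k + 5*(k + 1)**3 + 7) = t_k.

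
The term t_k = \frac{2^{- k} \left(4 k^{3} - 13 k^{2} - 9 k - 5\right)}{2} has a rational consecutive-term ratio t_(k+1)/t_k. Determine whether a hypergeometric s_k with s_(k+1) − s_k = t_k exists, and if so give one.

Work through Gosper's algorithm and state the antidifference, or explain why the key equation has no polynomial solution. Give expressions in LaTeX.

s_k = 2^{- k} \left(- 4 k^{3} + k^{2} - k + 1\right)

r(k) = (4*k**3 - k**2 - 23*k - 23)/(2*(4*k**3 - 13*k**2 - 9*k - 5)) after simplifying.
Factor: A=1/2; B=1; C=k**3 - 13*k**2/4 - 9*k/4 - 5/4.
f must satisfy (1/2)·f(k+1) − (1)·f(k) = k**3 - 13*k**2/4 - 9*k/4 - 5/4.
Bound: deg f ≤ 3.
Solving with deg f ≤ 3: f(k) = -(4*k**3 - k**2 + k - 1)/2.
Then R = B(k−1)f/C = -2*(4*k**3 - k**2 + k - 1)/(4*k**3 - 13*k**2 - 9*k - 5), so s_k = R(k)·t_k = (-4*k**3 + k**2 - k + 1)/2**k.
Verify: (4*k**3 - 13*k**2 - 9*k - 5)/(2*2**k) matches t_k.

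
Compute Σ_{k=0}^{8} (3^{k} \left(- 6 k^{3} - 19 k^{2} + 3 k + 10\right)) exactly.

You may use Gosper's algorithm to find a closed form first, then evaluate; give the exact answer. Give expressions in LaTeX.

Σ = -36157670

Ratio r(k) = 3*(6*k**3 + 37*k**2 + 53*k + 12)/(6*k**3 + 19*k**2 - 3*k - 10).
So A=3 and B=1, with C=k**3 + 19*k**2/6 - k/2 - 5/3.
Key eq: (3)·f(k+1) = (1)·f(k) + (k**3 + 19*k**2/6 - k/2 - 5/3).
deg f ≤ 3 (via 0,0,3).
Match coefficients ⇒ f(k) = (3*k**3 - 4*k**2 - 3*k + 1)/6.
Get s_k = R·t_k = 3**k*(-3*k**3 + 4*k**2 + 3*k - 1) with R(k) = B(k−1)f(k)/C(k) = (3*k**3 - 4*k**2 - 3*k + 1)/(6*k**3 + 19*k**2 - 3*k - 10).
s_(k+1) − s_k = 3**k*(-6*k**3 - 19*k**2 + 3*k + 10) = t_k.
Σ_(k=0)^(8) t_k = s_(9) − s_(0) = -36157671 − (-1) = -36157670.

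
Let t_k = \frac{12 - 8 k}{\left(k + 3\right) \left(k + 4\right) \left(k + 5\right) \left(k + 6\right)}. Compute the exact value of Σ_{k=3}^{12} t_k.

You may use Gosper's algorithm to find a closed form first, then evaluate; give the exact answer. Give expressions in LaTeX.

t_(k+1)/t_k = (k + 3)*(2*k - 1)/((k + 7)*(2*k - 3)).
Normal form (A,B,C) = (k + 3, k + 7, k - 3/2).
Solve (k + 3)·f(k+1) − (k + 6)·f(k) = k - 3/2.
From deg A=1, deg B=1, deg C=1: d=3.
Match coefficients ⇒ f(k) = -k/2.
Certificate R = B(k−1)f/C = -k*(k + 6)/(2*k - 3) gives s_k = 4*k/((k + 3)*(k + 4)*(k + 5)).
Verify: 4*(3 - 2*k)/(k**4 + 18*k**3 + 119*k**2 + 342*k + 360) matches t_k.
Sum = s_(13) − s_(3); s_(13) = 13/1224, s_(3) = 1/28 ⇒ -215/8568.

Σ = -215/8568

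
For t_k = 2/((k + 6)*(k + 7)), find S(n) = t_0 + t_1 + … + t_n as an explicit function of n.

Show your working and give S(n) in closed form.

Ratio r(k) = (k + 6)/(k + 8).
So A=k + 6 and B=k + 8, with C=1.
Set up (k + 6)·f(k+1) − (k + 7)·f(k) − (1) = 0.
deg f ≤ 1 (via 1,1,0).
Solve for f: f(k) = k/6 (degree 1 ≤ 1).
R(k) = B(k−1)·f(k)/C(k) = k*(k + 7)/6; s_k = R·t_k = k/(3*(k + 6)).
s_(k+1) − s_k = 2/(k**2 + 13*k + 42) = t_k.
s_(n+1) = (n + 1)/(3*(n + 7)) and s_(0) = 0, so S(n) = (n + 1)/(3*(n + 7)).

S(n) = (n + 1)/(3*(n + 7))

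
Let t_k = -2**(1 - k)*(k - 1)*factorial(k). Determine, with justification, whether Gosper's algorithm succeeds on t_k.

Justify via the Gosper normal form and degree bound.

Yes. s_k = -2**(2 - k)*factorial(k).

Ratio r(k) = k*(k + 1)/(2*(k - 1)).
Gosper form: A/B · C(k+1)/C(k) with A=k/2 + 1/2, B=1, C=k - 1.
Need (k/2 + 1/2)·f(k+1) − (1)·f(k) = k - 1.
deg f ≤ 0 (via 1,0,1).
Solving with deg f ≤ 0: f(k) = 2.
R(k) = B(k−1)·f(k)/C(k) = 2/(k - 1); s_k = R·t_k = -2**(2 - k)*factorial(k).
s_(k+1) − s_k = -2**(1 - k)*(k - 1)*factorial(k) = t_k.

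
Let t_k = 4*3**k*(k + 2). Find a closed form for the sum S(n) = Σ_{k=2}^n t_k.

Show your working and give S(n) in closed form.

The ratio is 3*(k + 3)/(k + 2).
Factor: A=3; B=1; C=k + 2.
f must satisfy (3)·f(k+1) − (1)·f(k) = k + 2.
Bound: deg f ≤ 1.
Match coefficients ⇒ f(k) = (2*k + 1)/4.
So s_k = (B(k−1)f/C)·t_k = ((2*k + 1)/(4*(k + 2)))·t_k = 3**k*(2*k + 1).
Verify: 4*3**k*(k + 2) matches t_k.
Σ_(k=2)^n t_k = s_(n+1) − s_(2) = (3**(n + 1)*(2*n + 3)) − (45), i.e. 6*3**n*n + 9*3**n - 45.

S(n) = 6*3**n*n + 9*3**n - 45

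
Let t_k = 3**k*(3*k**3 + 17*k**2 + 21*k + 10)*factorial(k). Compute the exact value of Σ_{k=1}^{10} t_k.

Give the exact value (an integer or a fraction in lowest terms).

Step 1: r(k) = 3*(3*k**4 + 29*k**3 + 90*k**2 + 115*k + 51)/(3*k**3 + 17*k**2 + 21*k + 10).
Factor: A=3*k + 3; B=1; C=k**3 + 17*k**2/3 + 7*k + 10/3.
Set up (3*k + 3)·f(k+1) − (1)·f(k) − (k**3 + 17*k**2/3 + 7*k + 10/3) = 0.
Bound: deg f ≤ 2.
Match coefficients ⇒ f(k) = (k**2 + 3*k - 1)/3.
Certificate R = B(k−1)f/C = (k**2 + 3*k - 1)/(3*k**3 + 17*k**2 + 21*k + 10) gives s_k = 3**k*(k**2 + 3*k - 1)*factorial(k).
Check: Δs_k = 3**k*(3*k**3 + 17*k**2 + 21*k + 10)*factorial(k). ✓
Evaluate s at k=11 and k=1: 1081884629548800 and 9; difference 1081884629548791.

Σ = 1081884629548791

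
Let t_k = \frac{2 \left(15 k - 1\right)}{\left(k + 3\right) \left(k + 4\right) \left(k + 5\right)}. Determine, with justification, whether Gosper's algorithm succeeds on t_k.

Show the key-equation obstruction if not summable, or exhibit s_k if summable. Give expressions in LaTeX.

Yes. s_k = \frac{k \left(11 k - 13\right)}{3 \left(k + 3\right) \left(k + 4\right)}.

The ratio is (k + 3)*(15*k + 14)/((k + 6)*(15*k - 1)).
Take A(k)=k + 3, B(k)=k + 6, C(k)=k - 1/15.
f must satisfy (k + 3)·f(k+1) − (k + 5)·f(k) = k - 1/15.
d = 2 from the (1,1,1) case.
A polynomial solution: f(k) = k*(11*k - 13)/90.
Certificate R = B(k−1)f/C = k*(k + 5)*(11*k - 13)/(6*(15*k - 1)) gives s_k = k*(11*k - 13)/(3*(k + 3)*(k + 4)).
Δs = 2*(15*k - 1)/(k**3 + 12*k**2 + 47*k + 60), as required.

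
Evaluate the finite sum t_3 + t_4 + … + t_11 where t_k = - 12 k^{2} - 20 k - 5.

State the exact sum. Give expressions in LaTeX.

Σ = -7317

The ratio is (12*k**2 + 44*k + 37)/(12*k**2 + 20*k + 5).
Normal form (A,B,C) = (1, 1, k**2 + 5*k/3 + 5/12).
Set up (1)·f(k+1) − (1)·f(k) − (k**2 + 5*k/3 + 5/12) = 0.
d = 3 from the (0,0,2) case.
Solving with deg f ≤ 3: f(k) = k*(2*k - 1)*(2*k + 3)/12.
Then R = B(k−1)f/C = k*(2*k - 1)*(2*k + 3)/(12*k**2 + 20*k + 5), so s_k = R(k)·t_k = k*(-4*k**2 - 4*k + 3).
s_(k+1) − s_k = -12*k**2 - 20*k - 5 = t_k.
Evaluate s at k=12 and k=3: -7452 and -135; difference -7317.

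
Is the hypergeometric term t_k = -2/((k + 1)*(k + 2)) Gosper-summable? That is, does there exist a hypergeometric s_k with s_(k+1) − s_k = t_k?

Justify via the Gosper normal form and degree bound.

Ratio r(k) = (k + 1)/(k + 3).
Factor: A=k + 1; B=k + 3; C=1.
Solve (k + 1)·f(k+1) − (k + 2)·f(k) = 1.
deg f ≤ 1 (via 1,1,0).
A polynomial solution: f(k) = k.
R(k) = B(k−1)·f(k)/C(k) = k*(k + 2); s_k = R·t_k = -2*k/(k + 1).
Check: Δs_k = -2/(k**2 + 3*k + 2). ✓

Yes. s_k = -2*k/(k + 1).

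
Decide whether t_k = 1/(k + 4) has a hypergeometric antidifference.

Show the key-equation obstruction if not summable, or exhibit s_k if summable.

No — key equation has no polynomial f.

t_(k+1)/t_k = (k + 4)/(k + 5).
A = k + 4, B = k + 5, C = 1.
f must satisfy (k + 4)·f(k+1) − (k + 4)·f(k) = 1.
Degrees (1,1,0) ⇒ d ≤ 0.
f = c0 ⇒ A·f(k+1) − B(k−1)·f(k) − C = -1. The system {-1 = 0} is inconsistent; no antidifference.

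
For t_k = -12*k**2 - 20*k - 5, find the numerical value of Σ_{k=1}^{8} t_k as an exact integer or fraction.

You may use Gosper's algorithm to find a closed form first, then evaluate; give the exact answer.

t_(k+1)/t_k = (12*k**2 + 44*k + 37)/(12*k**2 + 20*k + 5).
So A=1 and B=1, with C=k**2 + 5*k/3 + 5/12.
Need (1)·f(k+1) − (1)·f(k) = k**2 + 5*k/3 + 5/12.
Bound: deg f ≤ 3.
Match coefficients ⇒ f(k) = k*(2*k - 1)*(2*k + 3)/12.
Certificate R = B(k−1)f/C = k*(2*k - 1)*(2*k + 3)/(12*k**2 + 20*k + 5) gives s_k = k*(-4*k**2 - 4*k + 3).
Verify: -12*k**2 - 20*k - 5 matches t_k.
Σ_(k=1)^(8) t_k = s_(9) − s_(1) = -3213 − (-5) = -3208.

Σ = -3208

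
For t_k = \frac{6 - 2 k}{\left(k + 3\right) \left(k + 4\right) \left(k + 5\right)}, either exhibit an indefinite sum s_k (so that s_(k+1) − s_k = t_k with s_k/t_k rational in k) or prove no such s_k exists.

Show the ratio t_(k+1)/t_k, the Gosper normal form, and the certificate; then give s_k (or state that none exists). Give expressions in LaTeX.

r(k) = (k - 2)*(k + 3)/((k - 3)*(k + 6)) after simplifying.
Take A(k)=k + 3, B(k)=k + 6, C(k)=k - 3.
Solve (k + 3)·f(k+1) − (k + 5)·f(k) = k - 3.
Bound: deg f ≤ 2.
Solve for f: f(k) = -k (degree 1 ≤ 2).
So s_k = (B(k−1)f/C)·t_k = (-k*(k + 5)/(k - 3))·t_k = 2*k/((k + 3)*(k + 4)).
Verify: 2*(3 - k)/(k**3 + 12*k**2 + 47*k + 60) matches t_k.

s_k = \frac{2 k}{\left(k + 3\right) \left(k + 4\right)}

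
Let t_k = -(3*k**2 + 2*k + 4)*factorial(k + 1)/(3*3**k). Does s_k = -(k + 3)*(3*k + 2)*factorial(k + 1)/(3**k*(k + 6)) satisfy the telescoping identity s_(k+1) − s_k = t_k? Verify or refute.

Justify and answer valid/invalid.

s_(k+1) = -(k + 4)*(3*k + 5)*factorial(k + 2)/(3*3**k*(k + 7))
s_(k+1) − s_k = -(3*k**4 + 32*k**3 + 96*k**2 + 115*k + 114)*factorial(k + 1)/(3*3**k*(k + 6)*(k + 7))
(s_(k+1) − s_k) − t_k = (3*k**3 + 20*k**2 + 7*k + 18)*factorial(k + 1)/(3**k*(k + 6)*(k + 7))

Invalid: residual (3*k**3 + 20*k**2 + 7*k + 18)*factorial(k + 1)/(3**k*(k + 6)*(k + 7)) ≠ 0.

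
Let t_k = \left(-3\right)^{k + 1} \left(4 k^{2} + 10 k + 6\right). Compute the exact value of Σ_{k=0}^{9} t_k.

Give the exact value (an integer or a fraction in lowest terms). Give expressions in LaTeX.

Σ = 19486170

Ratio r(k) = 3*(-2*k**2 - 9*k - 10)/(2*k**2 + 5*k + 3).
Factor: A=-3; B=1; C=k**2 + 5*k/2 + 3/2.
f must satisfy (-3)·f(k+1) − (1)·f(k) = k**2 + 5*k/2 + 3/2.
d = 2 from the (0,0,2) case.
Coefficient equations give f(k) = -k*(k + 1)/4.
R(k) = B(k−1)·f(k)/C(k) = -k/(2*(2*k + 3)); s_k = R·t_k = 3*(-3)**k*k*(k + 1).
Δs = 6*(-3)**k*(-2*k - 3)*(k + 1), as required.
Evaluate s at k=10 and k=0: 19486170 and 0; difference 19486170.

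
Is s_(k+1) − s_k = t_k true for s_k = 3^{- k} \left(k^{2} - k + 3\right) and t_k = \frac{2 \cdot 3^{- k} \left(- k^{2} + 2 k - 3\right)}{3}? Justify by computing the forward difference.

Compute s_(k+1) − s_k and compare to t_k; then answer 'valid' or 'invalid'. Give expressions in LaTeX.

s_(k+1) = (k**2 + k + 3)/(3*3**k)
s_(k+1) − s_k = 2*(-k**2 + 2*k - 3)/(3*3**k)
(s_(k+1) − s_k) − t_k = 0

valid; difference matches t_k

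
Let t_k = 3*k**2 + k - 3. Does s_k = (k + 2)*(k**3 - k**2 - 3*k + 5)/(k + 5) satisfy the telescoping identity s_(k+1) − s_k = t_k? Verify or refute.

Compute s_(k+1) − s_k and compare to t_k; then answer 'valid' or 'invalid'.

Invalid: residual 3*(-2*k**3 - 17*k**2 - 5*k + 20)/(k**2 + 11*k + 30) ≠ 0.

s_(k+1) = (k**4 + 5*k**3 + 4*k**2 - 4*k + 6)/(k + 6)
s_(k+1) − s_k = (3*k**4 + 28*k**3 + 47*k**2 - 18*k - 30)/(k**2 + 11*k + 30)
(s_(k+1) − s_k) − t_k = 3*(-2*k**3 - 17*k**2 - 5*k + 20)/(k**2 + 11*k + 30)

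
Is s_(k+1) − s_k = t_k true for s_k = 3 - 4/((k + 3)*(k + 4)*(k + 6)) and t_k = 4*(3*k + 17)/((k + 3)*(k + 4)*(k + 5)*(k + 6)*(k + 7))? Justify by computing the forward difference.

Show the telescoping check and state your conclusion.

s_(k+1) = 3 - 4/((k + 4)*(k + 5)*(k + 7))
s_(k+1) − s_k = 4*(3*k + 17)/(k**5 + 25*k**4 + 245*k**3 + 1175*k**2 + 2754*k + 2520)
(s_(k+1) − s_k) − t_k = 0

Valid — Δs_k = t_k.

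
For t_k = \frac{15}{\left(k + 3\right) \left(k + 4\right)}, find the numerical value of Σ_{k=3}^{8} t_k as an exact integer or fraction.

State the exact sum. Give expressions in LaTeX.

Σ = 5/4

Compute t_(k+1)/t_k: get (k + 3)/(k + 5).
Normal form (A,B,C) = (k + 3, k + 5, 1).
Key eq: (k + 3)·f(k+1) = (k + 4)·f(k) + (1).
From deg A=1, deg B=1, deg C=0: d=1.
Solving with deg f ≤ 1: f(k) = k/3.
Get s_k = R·t_k = 5*k/(k + 3) with R(k) = B(k−1)f(k)/C(k) = k*(k + 4)/3.
Check: Δs_k = 15/(k**2 + 7*k + 12). ✓
Telescoping: Σ = s_(9) − s_(3) = 15/4 − (5/2) = 5/4.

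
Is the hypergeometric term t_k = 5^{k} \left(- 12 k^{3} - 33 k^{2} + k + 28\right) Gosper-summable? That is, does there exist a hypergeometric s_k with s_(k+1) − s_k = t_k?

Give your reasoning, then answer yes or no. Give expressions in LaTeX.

Yes. s_k = 5^{k} \left(- 3 k^{3} + 3 k^{2} + 4 k + 2\right).

Compute t_(k+1)/t_k: get 5*(12*k**3 + 69*k**2 + 101*k + 16)/(12*k**3 + 33*k**2 - k - 28).
A = 5, B = 1, C = k**3 + 11*k**2/4 - k/12 - 7/3.
Solve (5)·f(k+1) − (1)·f(k) = k**3 + 11*k**2/4 - k/12 - 7/3.
deg f ≤ 3 (via 0,0,3).
Match coefficients ⇒ f(k) = (3*k**3 - 3*k**2 - 4*k - 2)/12.
So s_k = (B(k−1)f/C)·t_k = ((3*k**3 - 3*k**2 - 4*k - 2)/(12*k**3 + 33*k**2 - k - 28))·t_k = 5**k*(-3*k**3 + 3*k**2 + 4*k + 2).
s_(k+1) − s_k = 5**k*(-12*k**3 - 33*k**2 + k + 28) = t_k.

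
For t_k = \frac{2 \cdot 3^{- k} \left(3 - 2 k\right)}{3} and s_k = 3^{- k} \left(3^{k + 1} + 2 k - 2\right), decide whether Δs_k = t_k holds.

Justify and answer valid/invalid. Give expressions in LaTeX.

s_(k+1) = 3 + 2*k/(3*3**k)
s_(k+1) − s_k = 2*(3 - 2*k)/(3*3**k)
(s_(k+1) − s_k) − t_k = 0

valid (s_(k+1) − s_k reduces to t_k)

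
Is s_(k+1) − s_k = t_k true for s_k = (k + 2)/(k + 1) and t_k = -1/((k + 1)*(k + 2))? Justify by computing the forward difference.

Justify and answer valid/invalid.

s_(k+1) = (k + 3)/(k + 2)
s_(k+1) − s_k = -1/(k**2 + 3*k + 2)
(s_(k+1) − s_k) − t_k = 0

valid (s_(k+1) − s_k reduces to t_k)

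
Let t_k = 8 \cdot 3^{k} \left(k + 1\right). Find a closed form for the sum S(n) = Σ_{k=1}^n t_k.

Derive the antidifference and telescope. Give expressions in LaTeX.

r(k) = 3*(k + 2)/(k + 1) after simplifying.
Gosper form: A/B · C(k+1)/C(k) with A=3, B=1, C=k + 1.
Key eq: (3)·f(k+1) = (1)·f(k) + (k + 1).
deg f ≤ 1 (via 0,0,1).
A polynomial solution: f(k) = (2*k - 1)/4.
Certificate R = B(k−1)f/C = (2*k - 1)/(4*(k + 1)) gives s_k = 3**k*(4*k - 2).
Verify: 8*3**k*(k + 1) matches t_k.
Telescope: S(n) = s_(n+1) − s_(1) = 3**(n + 1)*(4*n + 2) − (6) = 12*3**n*n + 6*3**n - 6.

S(n) = 12 \cdot 3^{n} n + 6 \cdot 3^{n} - 6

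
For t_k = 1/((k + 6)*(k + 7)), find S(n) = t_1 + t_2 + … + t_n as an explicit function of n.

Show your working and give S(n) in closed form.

S(n) = n/(7*(n + 7))

Ratio r(k) = (k + 6)/(k + 8).
Gosper form: A/B · C(k+1)/C(k) with A=k + 6, B=k + 8, C=1.
Set up (k + 6)·f(k+1) − (k + 7)·f(k) − (1) = 0.
Bound: deg f ≤ 1.
Match coefficients ⇒ f(k) = k/6.
R(k) = B(k−1)·f(k)/C(k) = k*(k + 7)/6; s_k = R·t_k = k/(6*(k + 6)).
s_(k+1) − s_k = 1/(k**2 + 13*k + 42) = t_k.
s_(n+1) = (n + 1)/(6*(n + 7)) and s_(1) = 1/42, so S(n) = n/(7*(n + 7)).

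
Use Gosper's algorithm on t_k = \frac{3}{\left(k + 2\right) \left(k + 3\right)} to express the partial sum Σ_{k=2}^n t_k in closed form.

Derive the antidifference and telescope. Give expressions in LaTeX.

The ratio is (k + 2)/(k + 4).
Normal form (A,B,C) = (k + 2, k + 4, 1).
f must satisfy (k + 2)·f(k+1) − (k + 3)·f(k) = 1.
d = 1 from the (1,1,0) case.
Match coefficients ⇒ f(k) = k/2.
Certificate R = B(k−1)f/C = k*(k + 3)/2 gives s_k = 3*k/(2*(k + 2)).
Check: Δs_k = 3/(k**2 + 5*k + 6). ✓
s_(n+1) = 3*(n + 1)/(2*(n + 3)) and s_(2) = 3/4, so S(n) = 3*(n - 1)/(4*(n + 3)).

S(n) = \frac{3 \left(n - 1\right)}{4 \left(n + 3\right)}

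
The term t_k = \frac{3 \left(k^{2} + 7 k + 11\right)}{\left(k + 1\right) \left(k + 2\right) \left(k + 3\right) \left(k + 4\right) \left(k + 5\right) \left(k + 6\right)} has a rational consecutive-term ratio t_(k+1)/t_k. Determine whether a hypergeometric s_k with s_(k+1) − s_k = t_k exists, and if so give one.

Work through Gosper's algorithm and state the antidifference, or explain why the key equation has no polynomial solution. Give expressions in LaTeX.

Ratio r(k) = (k + 1)*(7*k + (k + 1)**2 + 18)/((k + 7)*(k**2 + 7*k + 11)).
Factor: A=k + 1; B=k + 7; C=k**2 + 7*k + 11.
Need (k + 1)·f(k+1) − (k + 6)·f(k) = k**2 + 7*k + 11.
Bound: deg f ≤ 5.
Match coefficients ⇒ f(k) = k*(k + 2)*(k + 4)*(k**2 + 9*k + 23)/45.
Get s_k = R·t_k = k*(k**2 + 9*k + 23)/(15*(k**3 + 9*k**2 + 23*k + 15)) with R(k) = B(k−1)f(k)/C(k) = k*(k + 2)*(k + 4)*(k + 6)*(k**2 + 9*k + 23)/(45*(k**2 + 7*k + 11)).
Check: Δs_k = 3*(k**2 + 7*k + 11)/(k**6 + 21*k**5 + 175*k**4 + 735*k**3 + 1624*k**2 + 1764*k + 720). ✓

s_k = \frac{k \left(k^{2} + 9 k + 23\right)}{15 \left(k^{3} + 9 k^{2} + 23 k + 15\right)}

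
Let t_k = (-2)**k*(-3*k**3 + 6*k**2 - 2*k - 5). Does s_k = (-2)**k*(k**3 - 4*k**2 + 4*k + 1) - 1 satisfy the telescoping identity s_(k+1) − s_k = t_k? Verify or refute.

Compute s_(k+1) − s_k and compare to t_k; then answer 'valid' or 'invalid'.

s_(k+1) = (-2)**(k + 1)*(4*k + (k + 1)**3 - 4*(k + 1)**2 + 5) - 1
s_(k+1) − s_k = (-2)**k*(-3*k**3 + 6*k**2 - 2*k - 5)
(s_(k+1) − s_k) − t_k = 0

Valid — Δs_k = t_k.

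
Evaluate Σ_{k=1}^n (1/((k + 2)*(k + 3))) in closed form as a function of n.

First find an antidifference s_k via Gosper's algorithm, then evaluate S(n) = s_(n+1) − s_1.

r(k) = (k + 2)/(k + 4) after simplifying.
Gosper form: A/B · C(k+1)/C(k) with A=k + 2, B=k + 4, C=1.
Solve (k + 2)·f(k+1) − (k + 3)·f(k) = 1.
Bound: deg f ≤ 1.
Solving with deg f ≤ 1: f(k) = k/2.
Certificate R = B(k−1)f/C = k*(k + 3)/2 gives s_k = k/(2*(k + 2)).
Check: Δs_k = 1/(k**2 + 5*k + 6). ✓
Σ_(k=1)^n t_k = s_(n+1) − s_(1) = ((n + 1)/(2*(n + 3))) − (1/6), i.e. n/(3*(n + 3)).

S(n) = n/(3*(n + 3))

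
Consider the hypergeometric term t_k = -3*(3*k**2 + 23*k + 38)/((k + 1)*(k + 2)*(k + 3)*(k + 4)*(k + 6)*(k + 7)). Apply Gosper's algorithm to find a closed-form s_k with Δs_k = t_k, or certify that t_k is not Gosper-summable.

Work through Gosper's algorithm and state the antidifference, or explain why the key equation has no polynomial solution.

s_k = k*(-k**2 - 10*k - 27)/(6*(k**3 + 10*k**2 + 27*k + 18))

Ratio r(k) = (k + 1)*(k + 6)*(23*k + 3*(k + 1)**2 + 61)/((k + 5)*(k + 8)*(3*k**2 + 23*k + 38)).
So A=k + 1 and B=k + 8, with C=k**3 + 38*k**2/3 + 51*k + 190/3.
Key eq: (k + 1)·f(k+1) = (k + 7)·f(k) + (k**3 + 38*k**2/3 + 51*k + 190/3).
d = 6 from the (1,1,3) case.
A polynomial solution: f(k) = k*(k + 2)*(k + 4)*(k + 5)*(k**2 + 10*k + 27)/54.
R(k) = B(k−1)·f(k)/C(k) = k*(k + 2)*(k + 4)*(k + 7)*(k**2 + 10*k + 27)/(18*(3*k**2 + 23*k + 38)); s_k = R·t_k = k*(-k**2 - 10*k - 27)/(6*(k**3 + 10*k**2 + 27*k + 18)).
Check: Δs_k = 3*(-3*k**2 - 23*k - 38)/(k**6 + 23*k**5 + 207*k**4 + 925*k**3 + 2144*k**2 + 2412*k + 1008). ✓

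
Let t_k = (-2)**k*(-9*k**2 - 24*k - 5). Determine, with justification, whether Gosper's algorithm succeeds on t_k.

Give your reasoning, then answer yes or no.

Compute t_(k+1)/t_k: get 2*(-9*k**2 - 42*k - 38)/(9*k**2 + 24*k + 5).
Factor: A=-2; B=1; C=k**2 + 8*k/3 + 5/9.
f must satisfy (-2)·f(k+1) − (1)·f(k) = k**2 + 8*k/3 + 5/9.
From deg A=0, deg B=0, deg C=2: d=2.
Solving with deg f ≤ 2: f(k) = -(3*k**2 + 4*k - 3)/9.
Then R = B(k−1)f/C = -(3*k**2 + 4*k - 3)/(9*k**2 + 24*k + 5), so s_k = R(k)·t_k = (-2)**k*(3*k**2 + 4*k - 3).
s_(k+1) − s_k = (-2)**k*(-9*k**2 - 24*k - 5) = t_k.

Yes. s_k = (-2)**k*(3*k**2 + 4*k - 3).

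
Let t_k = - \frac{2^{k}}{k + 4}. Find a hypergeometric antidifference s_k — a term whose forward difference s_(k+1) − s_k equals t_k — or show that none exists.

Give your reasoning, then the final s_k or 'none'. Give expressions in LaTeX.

Compute t_(k+1)/t_k: get 2*(k + 4)/(k + 5).
Take A(k)=2*k + 8, B(k)=k + 5, C(k)=1.
Need (2*k + 8)·f(k+1) − (k + 4)·f(k) = 1.
d = -1 from the (1,1,0) case.
Bound -1 < 0, so the key equation has no polynomial solution.

not Gosper-summable; s_k does not exist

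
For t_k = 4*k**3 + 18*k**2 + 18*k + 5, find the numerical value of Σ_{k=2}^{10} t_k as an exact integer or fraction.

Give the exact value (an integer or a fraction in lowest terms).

Σ = 20025

Step 1: r(k) = (4*k**3 + 30*k**2 + 66*k + 45)/(4*k**3 + 18*k**2 + 18*k + 5).
Normal form (A,B,C) = (1, 1, k**3 + 9*k**2/2 + 9*k/2 + 5/4).
f must satisfy (1)·f(k+1) − (1)·f(k) = k**3 + 9*k**2/2 + 9*k/2 + 5/4.
From deg A=0, deg B=0, deg C=3: d=4.
Solve for f: f(k) = k*(k**3 + 4*k**2 + k - 1)/4 (degree 4 ≤ 4).
R(k) = B(k−1)·f(k)/C(k) = k*(k**3 + 4*k**2 + k - 1)/((2*k + 1)*(2*k**2 + 8*k + 5)); s_k = R·t_k = k*(k**3 + 4*k**2 + k - 1).
Δs = 4*k**3 + 18*k**2 + 18*k + 5, as required.
Evaluate s at k=11 and k=2: 20075 and 50; difference 20025.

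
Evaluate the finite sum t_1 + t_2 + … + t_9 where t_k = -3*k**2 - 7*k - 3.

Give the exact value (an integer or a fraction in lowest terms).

r(k) = (3*k**2 + 13*k + 13)/(3*k**2 + 7*k + 3) after simplifying.
Factor: A=1; B=1; C=k**2 + 7*k/3 + 1.
Key eq: (1)·f(k+1) = (1)·f(k) + (k**2 + 7*k/3 + 1).
Degrees (0,0,2) ⇒ d ≤ 3.
Match coefficients ⇒ f(k) = k**2*(k + 2)/3.
R(k) = B(k−1)·f(k)/C(k) = k**2*(k + 2)/(3*k**2 + 7*k + 3); s_k = R·t_k = k**2*(-k - 2).
Check: Δs_k = -3*k**2 - 7*k - 3. ✓
Evaluate s at k=10 and k=1: -1200 and -3; difference -1197.

Σ = -1197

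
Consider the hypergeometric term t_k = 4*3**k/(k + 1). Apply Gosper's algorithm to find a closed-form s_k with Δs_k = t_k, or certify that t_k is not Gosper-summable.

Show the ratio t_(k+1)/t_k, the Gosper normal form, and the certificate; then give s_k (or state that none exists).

no hypergeometric antidifference exists

Compute t_(k+1)/t_k: get 3*(k + 1)/(k + 2).
Normal form (A,B,C) = (3*k + 3, k + 2, 1).
Solve (3*k + 3)·f(k+1) − (k + 1)·f(k) = 1.
deg f ≤ -1 (via 1,1,0).
deg f ≤ -1 is impossible — no certificate.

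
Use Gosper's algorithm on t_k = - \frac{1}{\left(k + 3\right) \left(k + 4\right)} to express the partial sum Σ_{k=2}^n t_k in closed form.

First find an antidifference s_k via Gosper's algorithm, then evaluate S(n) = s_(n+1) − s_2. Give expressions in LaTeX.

S(n) = \frac{1 - n}{5 \left(n + 4\right)}

Compute t_(k+1)/t_k: get (k + 3)/(k + 5).
A = k + 3, B = k + 5, C = 1.
Key eq: (k + 3)·f(k+1) = (k + 4)·f(k) + (1).
Degrees (1,1,0) ⇒ d ≤ 1.
Solve for f: f(k) = k/3 (degree 1 ≤ 1).
Then R = B(k−1)f/C = k*(k + 4)/3, so s_k = R(k)·t_k = -k/(3*k + 9).
Δs = -1/(k**2 + 7*k + 12), as required.
Telescope: S(n) = s_(n+1) − s_(2) = (-n - 1)/(3*(n + 4)) − (-2/15) = (1 - n)/(5*(n + 4)).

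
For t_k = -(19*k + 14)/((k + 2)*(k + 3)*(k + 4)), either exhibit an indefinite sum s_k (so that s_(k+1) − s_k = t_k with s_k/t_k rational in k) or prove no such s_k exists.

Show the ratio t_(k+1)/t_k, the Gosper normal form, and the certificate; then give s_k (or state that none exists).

s_k = k*(-13*k - 8)/(3*(k + 2)*(k + 3))

Ratio r(k) = (k + 2)*(19*k + 33)/((k + 5)*(19*k + 14)).
Factor: A=k + 2; B=k + 5; C=k + 14/19.
Solve (k + 2)·f(k+1) − (k + 4)·f(k) = k + 14/19.
Bound: deg f ≤ 2.
Match coefficients ⇒ f(k) = k*(13*k + 8)/57.
Get s_k = R·t_k = k*(-13*k - 8)/(3*(k + 2)*(k + 3)) with R(k) = B(k−1)f(k)/C(k) = k*(k + 4)*(13*k + 8)/(3*(19*k + 14)).
s_(k+1) − s_k = (-19*k - 14)/(k**3 + 9*k**2 + 26*k + 24) = t_k.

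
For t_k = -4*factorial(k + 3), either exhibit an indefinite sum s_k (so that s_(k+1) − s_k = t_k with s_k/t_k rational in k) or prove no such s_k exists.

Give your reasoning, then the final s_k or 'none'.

not Gosper-summable; s_k does not exist

r(k) = k + 4 after simplifying.
So A=k + 4 and B=1, with C=1.
Solve (k + 4)·f(k+1) − (1)·f(k) = 1.
Degrees (1,0,0) ⇒ d ≤ -1.
Bound -1 < 0, so the key equation has no polynomial solution.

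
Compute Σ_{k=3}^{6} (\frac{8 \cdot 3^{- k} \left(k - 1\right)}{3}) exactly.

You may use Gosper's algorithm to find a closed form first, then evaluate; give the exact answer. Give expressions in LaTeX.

Σ = 784/2187

The ratio is k/(3*(k - 1)).
Normal form (A,B,C) = (1/3, 1, k - 1).
Need (1/3)·f(k+1) − (1)·f(k) = k - 1.
From deg A=0, deg B=0, deg C=1: d=1.
Coefficient equations give f(k) = -3*(2*k - 1)/4.
Certificate R = B(k−1)f/C = -3*(2*k - 1)/(4*(k - 1)) gives s_k = 2*(1 - 2*k)/3**k.
Check: Δs_k = 8*(k - 1)/(3*3**k). ✓
Telescoping: Σ = s_(7) − s_(3) = -26/2187 − (-10/27) = 784/2187.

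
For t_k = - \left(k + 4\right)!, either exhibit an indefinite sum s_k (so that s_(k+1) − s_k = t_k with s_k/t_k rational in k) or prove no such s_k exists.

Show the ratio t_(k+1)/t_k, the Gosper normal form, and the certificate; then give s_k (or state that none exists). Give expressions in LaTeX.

none — t_k is not Gosper-summable

t_(k+1)/t_k = k + 5.
So A=k + 5 and B=1, with C=1.
Set up (k + 5)·f(k+1) − (1)·f(k) − (1) = 0.
From deg A=1, deg B=0, deg C=0: d=-1.
Bound -1 < 0, so the key equation has no polynomial solution.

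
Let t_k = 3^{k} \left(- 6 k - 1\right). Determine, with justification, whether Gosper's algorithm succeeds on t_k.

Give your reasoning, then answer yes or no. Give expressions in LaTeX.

Yes. s_k = 3^{k} \left(4 - 3 k\right).

t_(k+1)/t_k = 3*(6*k + 7)/(6*k + 1).
Factor: A=3; B=1; C=k + 1/6.
Need (3)·f(k+1) − (1)·f(k) = k + 1/6.
Degrees (0,0,1) ⇒ d ≤ 1.
A polynomial solution: f(k) = (3*k - 4)/6.
Certificate R = B(k−1)f/C = (3*k - 4)/(6*k + 1) gives s_k = 3**k*(4 - 3*k).
s_(k+1) − s_k = 3**k*(-6*k - 1) = t_k.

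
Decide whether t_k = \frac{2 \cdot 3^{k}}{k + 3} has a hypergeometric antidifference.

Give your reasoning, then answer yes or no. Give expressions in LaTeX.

Compute t_(k+1)/t_k: get 3*(k + 3)/(k + 4).
Take A(k)=3*k + 9, B(k)=k + 4, C(k)=1.
Set up (3*k + 9)·f(k+1) − (k + 3)·f(k) − (1) = 0.
deg f ≤ -1 (via 1,1,0).
deg f ≤ -1 is impossible — no certificate.

No; the degree bound rules out any f.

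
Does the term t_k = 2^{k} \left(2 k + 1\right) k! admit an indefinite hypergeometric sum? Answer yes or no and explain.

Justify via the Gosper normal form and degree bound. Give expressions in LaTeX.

Yes. s_k = 2^{k} k!.

Compute t_(k+1)/t_k: get 2*(k + 1)*(2*k + 3)/(2*k + 1).
So A=2*k + 2 and B=1, with C=k + 1/2.
Set up (2*k + 2)·f(k+1) − (1)·f(k) − (k + 1/2) = 0.
Bound: deg f ≤ 0.
Solving with deg f ≤ 0: f(k) = 1/2.
Get s_k = R·t_k = 2**k*factorial(k) with R(k) = B(k−1)f(k)/C(k) = 1/(2*k + 1).
Check: Δs_k = 2**k*(2*k + 1)*factorial(k). ✓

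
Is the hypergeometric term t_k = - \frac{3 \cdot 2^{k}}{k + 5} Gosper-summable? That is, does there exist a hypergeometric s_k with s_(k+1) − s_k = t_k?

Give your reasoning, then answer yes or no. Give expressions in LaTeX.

No. Not Gosper-summable.

Ratio r(k) = 2*(k + 5)/(k + 6).
Take A(k)=2*k + 10, B(k)=k + 6, C(k)=1.
f must satisfy (2*k + 10)·f(k+1) − (k + 5)·f(k) = 1.
d = -1 from the (1,1,0) case.
d = -1 < 0 ⇒ no nonzero polynomial f; not summable.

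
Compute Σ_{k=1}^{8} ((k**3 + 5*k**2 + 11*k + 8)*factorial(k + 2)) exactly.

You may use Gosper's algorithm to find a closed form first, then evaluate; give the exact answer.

r(k) = (k**4 + 11*k**3 + 48*k**2 + 97*k + 75)/(k**3 + 5*k**2 + 11*k + 8) after simplifying.
A = k + 3, B = 1, C = k**3 + 5*k**2 + 11*k + 8.
Key eq: (k + 3)·f(k+1) = (1)·f(k) + (k**3 + 5*k**2 + 11*k + 8).
From deg A=1, deg B=0, deg C=3: d=2.
Solving with deg f ≤ 2: f(k) = k**2 + k + 1.
So s_k = (B(k−1)f/C)·t_k = ((k**2 + k + 1)/(k**3 + 5*k**2 + 11*k + 8))·t_k = (k**2 + k + 1)*factorial(k + 2).
Check: Δs_k = (k**3 + 5*k**2 + 11*k + 8)*factorial(k + 2). ✓
Telescoping: Σ = s_(9) − s_(1) = 3632428800 − (18) = 3632428782.

Σ = 3632428782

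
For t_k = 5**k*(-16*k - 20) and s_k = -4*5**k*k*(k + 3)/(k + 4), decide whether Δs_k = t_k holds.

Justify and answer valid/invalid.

Invalid: residual 16*5**k*(k**2 + 5*k + 5)/(k**2 + 9*k + 20) ≠ 0.

s_(k+1) = -20*5**k*(k + 1)*(k + 4)/(k + 5)
s_(k+1) − s_k = 5**k*(-16*k**3 - 148*k**2 - 420*k - 320)/(k**2 + 9*k + 20)
(s_(k+1) − s_k) − t_k = 16*5**k*(k**2 + 5*k + 5)/(k**2 + 9*k + 20)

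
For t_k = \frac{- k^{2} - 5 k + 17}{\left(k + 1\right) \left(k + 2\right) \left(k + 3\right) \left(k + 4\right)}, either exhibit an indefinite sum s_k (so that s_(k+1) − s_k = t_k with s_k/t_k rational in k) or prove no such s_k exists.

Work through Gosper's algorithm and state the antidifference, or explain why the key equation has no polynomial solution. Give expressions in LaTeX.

s_k = \frac{k \left(2 k^{2} + 15 k + 34\right)}{3 \left(k + 1\right) \left(k + 2\right) \left(k + 3\right)}

t_(k+1)/t_k = (k + 1)*(5*k + (k + 1)**2 - 12)/((k + 5)*(k**2 + 5*k - 17)).
So A=k + 1 and B=k + 5, with C=k**2 + 5*k - 17.
Set up (k + 1)·f(k+1) − (k + 4)·f(k) − (k**2 + 5*k - 17) = 0.
deg f ≤ 3 (via 1,1,2).
Solve for f: f(k) = -k*(2*k**2 + 15*k + 34)/3 (degree 3 ≤ 3).
R(k) = B(k−1)·f(k)/C(k) = -k*(k + 4)*(2*k**2 + 15*k + 34)/(3*(k**2 + 5*k - 17)); s_k = R·t_k = k*(2*k**2 + 15*k + 34)/(3*(k + 1)*(k + 2)*(k + 3)).
Check: Δs_k = (-k**2 - 5*k + 17)/(k**4 + 10*k**3 + 35*k**2 + 50*k + 24). ✓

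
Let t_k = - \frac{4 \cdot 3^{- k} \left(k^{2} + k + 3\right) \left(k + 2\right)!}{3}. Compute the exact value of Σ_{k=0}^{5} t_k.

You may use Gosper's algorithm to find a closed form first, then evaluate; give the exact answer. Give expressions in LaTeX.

Ratio r(k) = (k + 3)*(k + (k + 1)**2 + 4)/(3*(k**2 + k + 3)).
Factor: A=k/3 + 1; B=1; C=k**2 + k + 3.
f must satisfy (k/3 + 1)·f(k+1) − (1)·f(k) = k**2 + k + 3.
Degrees (1,0,2) ⇒ d ≤ 1.
Coefficient equations give f(k) = 3*k.
So s_k = (B(k−1)f/C)·t_k = (3*k/(k**2 + k + 3))·t_k = -4*k*factorial(k + 2)/3**k.
Δs = -4*(k**2 + k + 3)*factorial(k + 2)/(3*3**k), as required.
Telescoping: Σ = s_(6) − s_(0) = -35840/27 − (0) = -35840/27.

Σ = -35840/27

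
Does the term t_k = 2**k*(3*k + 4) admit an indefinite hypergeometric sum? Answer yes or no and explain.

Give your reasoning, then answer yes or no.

t_(k+1)/t_k = 2*(3*k + 7)/(3*k + 4).
So A=2 and B=1, with C=k + 4/3.
Need (2)·f(k+1) − (1)·f(k) = k + 4/3.
deg f ≤ 1 (via 0,0,1).
Match coefficients ⇒ f(k) = (3*k - 2)/3.
R(k) = B(k−1)·f(k)/C(k) = (3*k - 2)/(3*k + 4); s_k = R·t_k = 2**k*(3*k - 2).
Δs = 2**k*(3*k + 4), as required.

Yes. s_k = 2**k*(3*k - 2).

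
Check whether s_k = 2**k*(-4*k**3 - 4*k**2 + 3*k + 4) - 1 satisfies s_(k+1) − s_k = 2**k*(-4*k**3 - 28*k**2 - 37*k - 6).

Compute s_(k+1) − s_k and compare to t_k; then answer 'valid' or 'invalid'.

valid; difference matches t_k

s_(k+1) = 2**(k + 1)*(3*k - 4*(k + 1)**3 - 4*(k + 1)**2 + 7) - 1
s_(k+1) − s_k = 2**k*(-4*k**3 - 28*k**2 - 37*k - 6)
(s_(k+1) − s_k) − t_k = 0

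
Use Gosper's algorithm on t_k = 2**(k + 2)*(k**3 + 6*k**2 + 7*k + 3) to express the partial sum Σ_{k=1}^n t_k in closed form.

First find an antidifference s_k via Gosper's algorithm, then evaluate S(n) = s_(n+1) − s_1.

S(n) = 8*2**n*n**3 + 24*2**n*n**2 + 32*2**n*n + 8*2**n - 8

The ratio is 2*(k**3 + 9*k**2 + 22*k + 17)/(k**3 + 6*k**2 + 7*k + 3).
So A=2 and B=1, with C=k**3 + 6*k**2 + 7*k + 3.
Key eq: (2)·f(k+1) = (1)·f(k) + (k**3 + 6*k**2 + 7*k + 3).
From deg A=0, deg B=0, deg C=3: d=3.
Coefficient equations give f(k) = k**3 + k - 1.
Then R = B(k−1)f/C = (k**3 + k - 1)/(k**3 + 6*k**2 + 7*k + 3), so s_k = R(k)·t_k = 2**(k + 2)*(k**3 + k - 1).
Check: Δs_k = 2**(k + 2)*(-k**3 + k + 2*(k + 1)**3 + 1). ✓
s_(n+1) = 2**(n + 3)*(n**3 + 3*n**2 + 4*n + 1) and s_(1) = 8, so S(n) = 8*2**n*n**3 + 24*2**n*n**2 + 32*2**n*n + 8*2**n - 8.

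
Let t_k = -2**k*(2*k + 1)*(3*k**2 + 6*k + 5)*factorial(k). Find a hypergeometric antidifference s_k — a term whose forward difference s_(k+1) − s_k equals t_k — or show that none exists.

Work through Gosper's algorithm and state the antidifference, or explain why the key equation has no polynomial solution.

s_k = -2**k*(3*k**2 - 1)*factorial(k)

Step 1: r(k) = 2*(6*k**4 + 39*k**3 + 97*k**2 + 106*k + 42)/(6*k**3 + 15*k**2 + 16*k + 5).
Normal form (A,B,C) = (2*k + 2, 1, k**3 + 5*k**2/2 + 8*k/3 + 5/6).
f must satisfy (2*k + 2)·f(k+1) − (1)·f(k) = k**3 + 5*k**2/2 + 8*k/3 + 5/6.
Bound: deg f ≤ 2.
Match coefficients ⇒ f(k) = (3*k**2 - 1)/6.
So s_k = (B(k−1)f/C)·t_k = ((3*k**2 - 1)/((2*k + 1)*(3*k**2 + 6*k + 5)))·t_k = -2**k*(3*k**2 - 1)*factorial(k).
Verify: -2**k*(2*k + 1)*(3*k**2 + 6*k + 5)*factorial(k) matches t_k.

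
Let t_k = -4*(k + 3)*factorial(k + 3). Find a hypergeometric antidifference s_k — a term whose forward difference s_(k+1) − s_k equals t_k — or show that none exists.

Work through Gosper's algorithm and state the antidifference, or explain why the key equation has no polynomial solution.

Step 1: r(k) = (k + 4)**2/(k + 3).
A = k + 4, B = 1, C = k + 3.
Key eq: (k + 4)·f(k+1) = (1)·f(k) + (k + 3).
Degrees (1,0,1) ⇒ d ≤ 0.
A polynomial solution: f(k) = 1.
So s_k = (B(k−1)f/C)·t_k = (1/(k + 3))·t_k = -4*factorial(k + 3).
s_(k+1) − s_k = -4*(k + 3)*factorial(k + 3) = t_k.

s_k = -4*factorial(k + 3)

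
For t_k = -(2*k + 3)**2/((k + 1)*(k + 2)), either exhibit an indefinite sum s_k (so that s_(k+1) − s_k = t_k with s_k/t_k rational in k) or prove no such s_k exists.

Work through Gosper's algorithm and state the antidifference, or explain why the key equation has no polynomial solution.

s_k = k*(-4*k - 5)/(k + 1)

Step 1: r(k) = (k + 1)*(2*k + 5)**2/((k + 3)*(2*k + 3)**2).
Normal form (A,B,C) = (k + 1, k + 3, k**2 + 3*k + 9/4).
Key eq: (k + 1)·f(k+1) = (k + 2)·f(k) + (k**2 + 3*k + 9/4).
From deg A=1, deg B=1, deg C=2: d=2.
Match coefficients ⇒ f(k) = k*(4*k + 5)/4.
R(k) = B(k−1)·f(k)/C(k) = k*(k + 2)*(4*k + 5)/(2*k + 3)**2; s_k = R·t_k = k*(-4*k - 5)/(k + 1).
Check: Δs_k = (-4*k**2 - 12*k - 9)/(k**2 + 3*k + 2). ✓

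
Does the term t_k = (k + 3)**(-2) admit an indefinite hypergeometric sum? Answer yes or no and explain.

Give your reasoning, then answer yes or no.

No; the coefficient equations for f are inconsistent.

Compute t_(k+1)/t_k: get (k + 3)**2/(k + 4)**2.
Factor: A=k**2 + 6*k + 9; B=k**2 + 8*k + 16; C=1.
Solve (k**2 + 6*k + 9)·f(k+1) − (k**2 + 6*k + 9)·f(k) = 1.
Bound: deg f ≤ 0.
Generic f = c0 gives residual -1; -1 = 0 cannot hold, so t_k is not Gosper-summable.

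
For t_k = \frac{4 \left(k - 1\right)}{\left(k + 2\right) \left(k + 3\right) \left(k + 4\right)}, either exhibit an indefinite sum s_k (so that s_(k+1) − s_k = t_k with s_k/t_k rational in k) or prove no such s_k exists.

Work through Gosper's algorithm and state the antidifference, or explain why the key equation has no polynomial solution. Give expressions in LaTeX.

s_k = \frac{k \left(k - 7\right)}{3 \left(k + 2\right) \left(k + 3\right)}

t_(k+1)/t_k = k*(k + 2)/((k - 1)*(k + 5)).
Take A(k)=k + 2, B(k)=k + 5, C(k)=k - 1.
Set up (k + 2)·f(k+1) − (k + 4)·f(k) − (k - 1) = 0.
d = 2 from the (1,1,1) case.
Match coefficients ⇒ f(k) = k*(k - 7)/12.
So s_k = (B(k−1)f/C)·t_k = (k*(k - 7)*(k + 4)/(12*(k - 1)))·t_k = k*(k - 7)/(3*(k + 2)*(k + 3)).
Check: Δs_k = 4*(k - 1)/(k**3 + 9*k**2 + 26*k + 24). ✓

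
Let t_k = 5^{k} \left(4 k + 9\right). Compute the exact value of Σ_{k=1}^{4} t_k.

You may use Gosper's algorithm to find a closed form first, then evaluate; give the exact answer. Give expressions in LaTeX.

Σ = 18740

The ratio is 5*(4*k + 13)/(4*k + 9).
Factor: A=5; B=1; C=k + 9/4.
f must satisfy (5)·f(k+1) − (1)·f(k) = k + 9/4.
d = 1 from the (0,0,1) case.
Match coefficients ⇒ f(k) = (k + 1)/4.
Certificate R = B(k−1)f/C = (k + 1)/(4*k + 9) gives s_k = 5**k*(k + 1).
s_(k+1) − s_k = 5**k*(4*k + 9) = t_k.
Evaluate s at k=5 and k=1: 18750 and 10; difference 18740.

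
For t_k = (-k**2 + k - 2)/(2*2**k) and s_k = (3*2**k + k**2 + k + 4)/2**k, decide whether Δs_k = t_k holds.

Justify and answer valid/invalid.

valid (s_(k+1) − s_k reduces to t_k)

s_(k+1) = (6*2**k + k + (k + 1)**2 + 5)/(2*2**k)
s_(k+1) − s_k = (-k**2 + k - 2)/(2*2**k)
(s_(k+1) − s_k) − t_k = 0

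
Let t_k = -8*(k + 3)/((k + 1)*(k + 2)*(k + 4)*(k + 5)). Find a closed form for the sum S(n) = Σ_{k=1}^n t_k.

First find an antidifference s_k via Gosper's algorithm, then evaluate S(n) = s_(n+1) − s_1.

S(n) = 2*n*(-n - 7)/(5*(n**2 + 7*n + 10))

Ratio r(k) = (k + 1)*(k + 4)**2/((k + 3)**2*(k + 6)).
Factor: A=k + 1; B=k + 6; C=k**2 + 6*k + 9.
Solve (k + 1)·f(k+1) − (k + 5)·f(k) = k**2 + 6*k + 9.
From deg A=1, deg B=1, deg C=2: d=4.
Solving with deg f ≤ 4: f(k) = k*(k + 2)*(k + 3)*(k + 5)/8.
R(k) = B(k−1)·f(k)/C(k) = k*(k + 2)*(k + 5)**2/(8*(k + 3)); s_k = R·t_k = k*(-k - 5)/(k**2 + 5*k + 4).
Verify: 8*(-k - 3)/(k**4 + 12*k**3 + 49*k**2 + 78*k + 40) matches t_k.
Evaluate: s_(n+1) = (-n**2 - 7*n - 6)/(n**2 + 7*n + 10); subtract s_(1) = -3/5 ⇒ S(n) = 2*n*(-n - 7)/(5*(n**2 + 7*n + 10)).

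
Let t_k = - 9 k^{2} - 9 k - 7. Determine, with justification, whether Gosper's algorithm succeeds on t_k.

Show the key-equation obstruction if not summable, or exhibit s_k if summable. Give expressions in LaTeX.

Yes. s_k = k \left(- 3 k^{2} - 4\right).

Step 1: r(k) = (9*k**2 + 27*k + 25)/(9*k**2 + 9*k + 7).
A = 1, B = 1, C = k**2 + k + 7/9.
f must satisfy (1)·f(k+1) − (1)·f(k) = k**2 + k + 7/9.
From deg A=0, deg B=0, deg C=2: d=3.
Solve for f: f(k) = k*(3*k**2 + 4)/9 (degree 3 ≤ 3).
Then R = B(k−1)f/C = k*(3*k**2 + 4)/(9*k**2 + 9*k + 7), so s_k = R(k)·t_k = k*(-3*k**2 - 4).
Verify: -9*k**2 - 9*k - 7 matches t_k.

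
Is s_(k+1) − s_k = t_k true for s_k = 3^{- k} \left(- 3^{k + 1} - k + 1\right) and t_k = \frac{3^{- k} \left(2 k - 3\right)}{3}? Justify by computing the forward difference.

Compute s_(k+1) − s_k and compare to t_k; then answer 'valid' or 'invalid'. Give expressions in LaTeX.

Valid: the claim telescopes to t_k.

s_(k+1) = -3 - k/(3*3**k)
s_(k+1) − s_k = (2*k - 3)/(3*3**k)
(s_(k+1) − s_k) − t_k = 0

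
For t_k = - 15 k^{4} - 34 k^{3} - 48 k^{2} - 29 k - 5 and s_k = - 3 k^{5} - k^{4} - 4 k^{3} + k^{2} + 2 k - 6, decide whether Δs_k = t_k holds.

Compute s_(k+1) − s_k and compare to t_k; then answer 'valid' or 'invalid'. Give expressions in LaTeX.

s_(k+1) = -3*k**5 - 16*k**4 - 38*k**3 - 47*k**2 - 27*k - 11
s_(k+1) − s_k = -15*k**4 - 34*k**3 - 48*k**2 - 29*k - 5
(s_(k+1) − s_k) − t_k = 0

Valid — Δs_k = t_k.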